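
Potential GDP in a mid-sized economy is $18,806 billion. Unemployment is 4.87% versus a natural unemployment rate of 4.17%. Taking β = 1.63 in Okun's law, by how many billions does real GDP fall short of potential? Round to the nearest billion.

$215 billion

Output gap = -1.63 × (4.87 - 4.17) = -1.63 × 0.7 = -1.141%.
Actual GDP ≈ 18806 × 0.98859 ≈ 18591 billion, so the shortfall is 18806 - 18591 = 215 billion.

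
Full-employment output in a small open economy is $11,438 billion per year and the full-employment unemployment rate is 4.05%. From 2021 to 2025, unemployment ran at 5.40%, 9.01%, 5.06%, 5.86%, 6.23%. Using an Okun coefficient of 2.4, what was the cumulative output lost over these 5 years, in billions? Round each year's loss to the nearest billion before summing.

Year 2021: gap = -2.4 × (5.4 - 4.05) = -3.24%, loss ≈ 11438 × 3.24/100 ≈ 371.
Year 2022: gap = -2.4 × (9.01 - 4.05) = -11.904%, loss ≈ 11438 × 11.904/100 ≈ 1362.
Year 2023: gap = -2.4 × (5.06 - 4.05) = -2.424%, loss ≈ 11438 × 2.424/100 ≈ 277.
Year 2024: gap = -2.4 × (5.86 - 4.05) = -4.344%, loss ≈ 11438 × 4.344/100 ≈ 497.
Year 2025: gap = -2.4 × (6.23 - 4.05) = -5.232%, loss ≈ 11438 × 5.232/100 ≈ 598.
Total lost output = 371 + 1362 + 277 + 497 + 598 = 3105 billion.

$3,105 billion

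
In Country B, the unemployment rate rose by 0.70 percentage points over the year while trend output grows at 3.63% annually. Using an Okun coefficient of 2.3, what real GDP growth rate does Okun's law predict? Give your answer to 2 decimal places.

2.02%

Growth-rate Okun's law: g_Y = g_Y* - β × Δu.
g_Y = 3.63 - 2.3 × (0.70) = 3.63 - 1.61 = 2.02%, i.e. 2.02% to 2 d.p.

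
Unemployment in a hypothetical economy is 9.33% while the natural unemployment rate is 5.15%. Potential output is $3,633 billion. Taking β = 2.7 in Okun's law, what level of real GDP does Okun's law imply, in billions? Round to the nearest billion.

$3,223 billion

Unemployment gap = 9.33 - 5.15 = 4.18 points, so the output gap is -2.7 × 4.18 = -11.286%.
Actual GDP = 3633 × (1 - 11.286/100) = 3633 × 0.88714 ≈ 3223 billion.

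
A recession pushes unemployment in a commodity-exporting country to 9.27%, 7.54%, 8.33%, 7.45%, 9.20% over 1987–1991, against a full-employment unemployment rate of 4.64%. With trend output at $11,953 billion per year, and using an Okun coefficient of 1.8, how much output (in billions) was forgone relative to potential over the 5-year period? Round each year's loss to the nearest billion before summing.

$4,000 billion

Year 1987: gap = -1.8 × (9.27 - 4.64) = -8.334%, loss ≈ 11953 × 8.334/100 ≈ 996.
Year 1988: gap = -1.8 × (7.54 - 4.64) = -5.22%, loss ≈ 11953 × 5.22/100 ≈ 624.
Year 1989: gap = -1.8 × (8.33 - 4.64) = -6.642%, loss ≈ 11953 × 6.642/100 ≈ 794.
Year 1990: gap = -1.8 × (7.45 - 4.64) = -5.058%, loss ≈ 11953 × 5.058/100 ≈ 605.
Year 1991: gap = -1.8 × (9.2 - 4.64) = -8.208%, loss ≈ 11953 × 8.208/100 ≈ 981.
Total lost output = 996 + 624 + 794 + 605 + 981 = 4000 billion.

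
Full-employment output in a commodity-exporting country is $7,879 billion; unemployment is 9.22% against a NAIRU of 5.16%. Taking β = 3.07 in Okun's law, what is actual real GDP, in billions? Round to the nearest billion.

Unemployment gap = 9.22 - 5.16 = 4.06 points, so the output gap is -3.07 × 4.06 = -12.4642%.
Actual GDP = 7879 × (1 - 12.4642/100) = 7879 × 0.875358 ≈ 6897 billion.

$6,897 billion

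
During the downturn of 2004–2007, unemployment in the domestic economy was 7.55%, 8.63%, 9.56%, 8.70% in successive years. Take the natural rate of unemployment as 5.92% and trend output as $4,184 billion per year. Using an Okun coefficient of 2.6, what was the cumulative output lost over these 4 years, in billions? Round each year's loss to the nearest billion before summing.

Year 2004: gap = -2.6 × (7.55 - 5.92) = -4.238%, loss ≈ 4184 × 4.238/100 ≈ 177.
Year 2005: gap = -2.6 × (8.63 - 5.92) = -7.046%, loss ≈ 4184 × 7.046/100 ≈ 295.
Year 2006: gap = -2.6 × (9.56 - 5.92) = -9.464%, loss ≈ 4184 × 9.464/100 ≈ 396.
Year 2007: gap = -2.6 × (8.7 - 5.92) = -7.228%, loss ≈ 4184 × 7.228/100 ≈ 302.
Total lost output = 177 + 295 + 396 + 302 = 1170 billion.

$1,170 billion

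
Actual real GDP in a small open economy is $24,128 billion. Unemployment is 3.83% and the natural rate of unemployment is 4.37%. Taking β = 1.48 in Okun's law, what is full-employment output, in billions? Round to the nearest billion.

$23,937 billion

Unemployment gap = 3.83 - 4.37 = -0.54 points, so output gap = -1.48 × (-0.54) = 0.7992%.
Since Y = Y* × (1 + gap/100), Y* = 24128/1.007992 ≈ 23937 billion.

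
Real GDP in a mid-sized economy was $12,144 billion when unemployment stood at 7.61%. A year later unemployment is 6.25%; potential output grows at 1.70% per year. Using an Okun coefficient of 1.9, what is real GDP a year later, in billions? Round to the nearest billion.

$12,664 billion

Δu = 6.25 - 7.61 = -1.36 points.
Okun's law (growth form): g_Y = g_Y* - β × Δu = 1.70 - 1.9 × (-1.36) = 1.7 + 2.584 = 4.284%.
Real GDP in the next year = 12144 × (1 + 4.284/100) = 12144 × 1.04284 ≈ 12664 billion.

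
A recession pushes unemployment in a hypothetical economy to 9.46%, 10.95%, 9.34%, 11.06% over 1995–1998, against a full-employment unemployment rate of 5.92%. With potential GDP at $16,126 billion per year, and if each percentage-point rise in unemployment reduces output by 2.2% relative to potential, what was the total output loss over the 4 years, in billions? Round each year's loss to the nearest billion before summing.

$6,078 billion

Year 1995: gap = -2.2 × (9.46 - 5.92) = -7.788%, loss ≈ 16126 × 7.788/100 ≈ 1256.
Year 1996: gap = -2.2 × (10.95 - 5.92) = -11.066%, loss ≈ 16126 × 11.066/100 ≈ 1785.
Year 1997: gap = -2.2 × (9.34 - 5.92) = -7.524%, loss ≈ 16126 × 7.524/100 ≈ 1213.
Year 1998: gap = -2.2 × (11.06 - 5.92) = -11.308%, loss ≈ 16126 × 11.308/100 ≈ 1824.
Total lost output = 1256 + 1785 + 1213 + 1824 = 6078 billion.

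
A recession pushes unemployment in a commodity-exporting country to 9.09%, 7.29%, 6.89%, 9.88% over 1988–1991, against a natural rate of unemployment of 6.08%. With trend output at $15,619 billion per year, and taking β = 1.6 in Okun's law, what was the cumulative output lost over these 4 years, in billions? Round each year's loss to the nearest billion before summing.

Year 1988: gap = -1.6 × (9.09 - 6.08) = -4.816%, loss ≈ 15619 × 4.816/100 ≈ 752.
Year 1989: gap = -1.6 × (7.29 - 6.08) = -1.936%, loss ≈ 15619 × 1.936/100 ≈ 302.
Year 1990: gap = -1.6 × (6.89 - 6.08) = -1.296%, loss ≈ 15619 × 1.296/100 ≈ 202.
Year 1991: gap = -1.6 × (9.88 - 6.08) = -6.08%, loss ≈ 15619 × 6.08/100 ≈ 950.
Total lost output = 752 + 302 + 202 + 950 = 2206 billion.

$2,206 billion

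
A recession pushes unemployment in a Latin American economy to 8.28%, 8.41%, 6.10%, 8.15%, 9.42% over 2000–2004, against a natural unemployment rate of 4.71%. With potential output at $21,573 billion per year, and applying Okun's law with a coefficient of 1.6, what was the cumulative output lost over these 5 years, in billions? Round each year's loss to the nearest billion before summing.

Year 2000: gap = -1.6 × (8.28 - 4.71) = -5.712%, loss ≈ 21573 × 5.712/100 ≈ 1232.
Year 2001: gap = -1.6 × (8.41 - 4.71) = -5.92%, loss ≈ 21573 × 5.92/100 ≈ 1277.
Year 2002: gap = -1.6 × (6.1 - 4.71) = -2.224%, loss ≈ 21573 × 2.224/100 ≈ 480.
Year 2003: gap = -1.6 × (8.15 - 4.71) = -5.504%, loss ≈ 21573 × 5.504/100 ≈ 1187.
Year 2004: gap = -1.6 × (9.42 - 4.71) = -7.536%, loss ≈ 21573 × 7.536/100 ≈ 1626.
Total lost output = 1232 + 1277 + 480 + 1187 + 1626 = 5802 billion.

$5,802 billion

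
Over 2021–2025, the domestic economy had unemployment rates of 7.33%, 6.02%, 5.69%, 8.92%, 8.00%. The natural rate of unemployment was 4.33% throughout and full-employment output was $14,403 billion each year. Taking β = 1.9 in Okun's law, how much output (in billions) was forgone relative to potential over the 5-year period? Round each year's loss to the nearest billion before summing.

$3,915 billion

Year 2021: gap = -1.9 × (7.33 - 4.33) = -5.7%, loss ≈ 14403 × 5.7/100 ≈ 821.
Year 2022: gap = -1.9 × (6.02 - 4.33) = -3.211%, loss ≈ 14403 × 3.211/100 ≈ 462.
Year 2023: gap = -1.9 × (5.69 - 4.33) = -2.584%, loss ≈ 14403 × 2.584/100 ≈ 372.
Year 2024: gap = -1.9 × (8.92 - 4.33) = -8.721%, loss ≈ 14403 × 8.721/100 ≈ 1256.
Year 2025: gap = -1.9 × (8 - 4.33) = -6.973%, loss ≈ 14403 × 6.973/100 ≈ 1004.
Total lost output = 821 + 462 + 372 + 1256 + 1004 = 3915 billion.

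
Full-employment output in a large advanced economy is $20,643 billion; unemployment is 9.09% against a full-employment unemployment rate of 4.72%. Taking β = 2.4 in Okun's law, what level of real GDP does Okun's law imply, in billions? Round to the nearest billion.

$18,478 billion

Unemployment gap = 9.09 - 4.72 = 4.37 points, so the output gap is -2.4 × 4.37 = -10.488%.
Actual GDP = 20643 × (1 - 10.488/100) = 20643 × 0.89512 ≈ 18478 billion.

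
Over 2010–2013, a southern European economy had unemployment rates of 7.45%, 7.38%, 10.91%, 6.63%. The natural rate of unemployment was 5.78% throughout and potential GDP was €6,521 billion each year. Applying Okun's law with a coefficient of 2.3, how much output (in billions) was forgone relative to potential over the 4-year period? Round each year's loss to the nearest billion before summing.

Year 2010: gap = -2.3 × (7.45 - 5.78) = -3.841%, loss ≈ 6521 × 3.841/100 ≈ 250.
Year 2011: gap = -2.3 × (7.38 - 5.78) = -3.68%, loss ≈ 6521 × 3.68/100 ≈ 240.
Year 2012: gap = -2.3 × (10.91 - 5.78) = -11.799%, loss ≈ 6521 × 11.799/100 ≈ 769.
Year 2013: gap = -2.3 × (6.63 - 5.78) = -1.955%, loss ≈ 6521 × 1.955/100 ≈ 127.
Total lost output = 250 + 240 + 769 + 127 = 1386 billion.

€1,386 billion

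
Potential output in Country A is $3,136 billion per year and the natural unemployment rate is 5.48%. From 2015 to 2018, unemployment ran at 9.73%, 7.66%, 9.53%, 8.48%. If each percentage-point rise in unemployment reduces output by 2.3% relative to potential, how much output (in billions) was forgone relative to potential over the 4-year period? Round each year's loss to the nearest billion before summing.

Year 2015: gap = -2.3 × (9.73 - 5.48) = -9.775%, loss ≈ 3136 × 9.775/100 ≈ 307.
Year 2016: gap = -2.3 × (7.66 - 5.48) = -5.014%, loss ≈ 3136 × 5.014/100 ≈ 157.
Year 2017: gap = -2.3 × (9.53 - 5.48) = -9.315%, loss ≈ 3136 × 9.315/100 ≈ 292.
Year 2018: gap = -2.3 × (8.48 - 5.48) = -6.9%, loss ≈ 3136 × 6.9/100 ≈ 216.
Total lost output = 307 + 157 + 292 + 216 = 972 billion.

$972 billion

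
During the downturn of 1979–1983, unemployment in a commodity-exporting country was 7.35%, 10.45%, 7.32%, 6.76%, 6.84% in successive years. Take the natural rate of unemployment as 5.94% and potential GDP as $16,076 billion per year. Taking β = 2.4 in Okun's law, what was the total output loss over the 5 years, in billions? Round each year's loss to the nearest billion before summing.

Year 1979: gap = -2.4 × (7.35 - 5.94) = -3.384%, loss ≈ 16076 × 3.384/100 ≈ 544.
Year 1980: gap = -2.4 × (10.45 - 5.94) = -10.824%, loss ≈ 16076 × 10.824/100 ≈ 1740.
Year 1981: gap = -2.4 × (7.32 - 5.94) = -3.312%, loss ≈ 16076 × 3.312/100 ≈ 532.
Year 1982: gap = -2.4 × (6.76 - 5.94) = -1.968%, loss ≈ 16076 × 1.968/100 ≈ 316.
Year 1983: gap = -2.4 × (6.84 - 5.94) = -2.16%, loss ≈ 16076 × 2.16/100 ≈ 347.
Total lost output = 544 + 1740 + 532 + 316 + 347 = 3479 billion.

$3,479 billion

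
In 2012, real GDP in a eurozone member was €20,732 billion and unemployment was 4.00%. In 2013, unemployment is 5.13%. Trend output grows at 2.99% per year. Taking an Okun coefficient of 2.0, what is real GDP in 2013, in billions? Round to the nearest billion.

Δu = 5.13 - 4 = 1.13 points.
Okun's law (growth form): g_Y = g_Y* - β × Δu = 2.99 - 2.0 × (1.13) = 2.99 - 2.26 = 0.73%.
Real GDP in the next year = 20732 × (1 + 0.73/100) = 20732 × 1.0073 ≈ 20883 billion.

€20,883 billion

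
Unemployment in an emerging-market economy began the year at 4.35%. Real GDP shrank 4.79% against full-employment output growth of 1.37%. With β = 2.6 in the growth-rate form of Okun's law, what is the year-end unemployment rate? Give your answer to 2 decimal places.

Growth-rate Okun's law: g_Y = g_Y* - β × Δu, so Δu = (g_Y* - g_Y)/β.
Δu = (1.37 + 4.79)/2.6 = 6.16/2.6 = 2.37 percentage points.
Year-end unemployment = 4.35 + 2.37 = 6.72%.

6.72%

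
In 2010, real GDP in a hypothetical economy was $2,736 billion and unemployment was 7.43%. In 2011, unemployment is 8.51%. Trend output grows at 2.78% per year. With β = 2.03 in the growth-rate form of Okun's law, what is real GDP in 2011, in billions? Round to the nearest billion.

$2,752 billion

Δu = 8.51 - 7.43 = 1.08 points.
Okun's law (growth form): g_Y = g_Y* - β × Δu = 2.78 - 2.03 × (1.08) = 2.78 - 2.1924 = 0.5876%.
Real GDP in the next year = 2736 × (1 + 0.5876/100) = 2736 × 1.005876 ≈ 2752 billion.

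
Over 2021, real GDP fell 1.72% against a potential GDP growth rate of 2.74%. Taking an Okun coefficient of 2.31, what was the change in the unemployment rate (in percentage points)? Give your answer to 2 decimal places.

1.93 percentage points

Growth-rate Okun's law: g_Y = g_Y* - β × Δu, so Δu = (g_Y* - g_Y)/β.
Δu = (2.74 + 1.72)/2.31 = 4.46/2.31 = 1.93 percentage points.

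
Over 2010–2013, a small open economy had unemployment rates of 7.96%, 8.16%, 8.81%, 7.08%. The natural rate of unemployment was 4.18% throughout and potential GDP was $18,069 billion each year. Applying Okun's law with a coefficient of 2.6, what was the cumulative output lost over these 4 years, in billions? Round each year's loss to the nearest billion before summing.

$7,183 billion

Year 2010: gap = -2.6 × (7.96 - 4.18) = -9.828%, loss ≈ 18069 × 9.828/100 ≈ 1776.
Year 2011: gap = -2.6 × (8.16 - 4.18) = -10.348%, loss ≈ 18069 × 10.348/100 ≈ 1870.
Year 2012: gap = -2.6 × (8.81 - 4.18) = -12.038%, loss ≈ 18069 × 12.038/100 ≈ 2175.
Year 2013: gap = -2.6 × (7.08 - 4.18) = -7.54%, loss ≈ 18069 × 7.54/100 ≈ 1362.
Total lost output = 1776 + 1870 + 2175 + 1362 = 7183 billion.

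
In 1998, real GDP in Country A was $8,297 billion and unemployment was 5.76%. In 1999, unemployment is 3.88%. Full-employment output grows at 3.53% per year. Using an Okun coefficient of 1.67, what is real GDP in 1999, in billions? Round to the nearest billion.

$8,850 billion

Δu = 3.88 - 5.76 = -1.88 points.
Okun's law (growth form): g_Y = g_Y* - β × Δu = 3.53 - 1.67 × (-1.88) = 3.53 + 3.1396 = 6.6696%.
Real GDP in the next year = 8297 × (1 + 6.6696/100) = 8297 × 1.066696 ≈ 8850 billion.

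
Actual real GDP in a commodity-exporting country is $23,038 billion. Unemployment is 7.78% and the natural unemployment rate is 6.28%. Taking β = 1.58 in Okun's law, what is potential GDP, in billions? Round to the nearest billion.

Unemployment gap = 7.78 - 6.28 = 1.5 points, so output gap = -1.58 × 1.5 = -2.37%.
Since Y = Y* × (1 + gap/100), Y* = 23038/0.9763 ≈ 23597 billion.

$23,597 billion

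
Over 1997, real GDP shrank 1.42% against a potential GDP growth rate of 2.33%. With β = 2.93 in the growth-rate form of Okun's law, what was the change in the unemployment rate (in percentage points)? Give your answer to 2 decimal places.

Growth-rate Okun's law: g_Y = g_Y* - β × Δu, so Δu = (g_Y* - g_Y)/β.
Δu = (2.33 + 1.42)/2.93 = 3.75/2.93 = 1.28 percentage points.

1.28 percentage points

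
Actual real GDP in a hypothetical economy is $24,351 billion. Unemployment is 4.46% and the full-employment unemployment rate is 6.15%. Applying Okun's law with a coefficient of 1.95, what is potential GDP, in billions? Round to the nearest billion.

$23,574 billion

Unemployment gap = 4.46 - 6.15 = -1.69 points, so output gap = -1.95 × (-1.69) = 3.2955%.
Since Y = Y* × (1 + gap/100), Y* = 24351/1.032955 ≈ 23574 billion.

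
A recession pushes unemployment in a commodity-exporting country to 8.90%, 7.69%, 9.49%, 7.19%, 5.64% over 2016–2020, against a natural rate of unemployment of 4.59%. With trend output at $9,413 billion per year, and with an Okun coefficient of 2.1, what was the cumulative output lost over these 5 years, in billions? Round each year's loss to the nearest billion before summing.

$3,156 billion

Year 2016: gap = -2.1 × (8.9 - 4.59) = -9.051%, loss ≈ 9413 × 9.051/100 ≈ 852.
Year 2017: gap = -2.1 × (7.69 - 4.59) = -6.51%, loss ≈ 9413 × 6.51/100 ≈ 613.
Year 2018: gap = -2.1 × (9.49 - 4.59) = -10.29%, loss ≈ 9413 × 10.29/100 ≈ 969.
Year 2019: gap = -2.1 × (7.19 - 4.59) = -5.46%, loss ≈ 9413 × 5.46/100 ≈ 514.
Year 2020: gap = -2.1 × (5.64 - 4.59) = -2.205%, loss ≈ 9413 × 2.205/100 ≈ 208.
Total lost output = 852 + 613 + 969 + 514 + 208 = 3156 billion.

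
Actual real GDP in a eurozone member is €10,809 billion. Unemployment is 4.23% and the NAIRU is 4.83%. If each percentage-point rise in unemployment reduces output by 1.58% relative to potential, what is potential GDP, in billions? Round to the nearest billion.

Unemployment gap = 4.23 - 4.83 = -0.6 points, so output gap = -1.58 × (-0.6) = 0.948%.
Since Y = Y* × (1 + gap/100), Y* = 10809/1.00948 ≈ 10707 billion.

€10,707 billion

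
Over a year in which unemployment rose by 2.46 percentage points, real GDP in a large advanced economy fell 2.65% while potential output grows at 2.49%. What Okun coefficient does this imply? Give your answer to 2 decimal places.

Growth form: g_Y = g_Y* - β × Δu, so β = (g_Y* - g_Y)/Δu.
β = (2.49 + 2.65)/2.46 = 5.14/2.46 = 2.09.

β ≈ 2.09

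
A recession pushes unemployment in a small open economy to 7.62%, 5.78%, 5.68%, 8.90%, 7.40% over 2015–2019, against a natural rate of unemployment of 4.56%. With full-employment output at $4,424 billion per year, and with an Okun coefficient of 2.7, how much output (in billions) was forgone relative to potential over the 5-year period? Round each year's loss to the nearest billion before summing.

Year 2015: gap = -2.7 × (7.62 - 4.56) = -8.262%, loss ≈ 4424 × 8.262/100 ≈ 366.
Year 2016: gap = -2.7 × (5.78 - 4.56) = -3.294%, loss ≈ 4424 × 3.294/100 ≈ 146.
Year 2017: gap = -2.7 × (5.68 - 4.56) = -3.024%, loss ≈ 4424 × 3.024/100 ≈ 134.
Year 2018: gap = -2.7 × (8.9 - 4.56) = -11.718%, loss ≈ 4424 × 11.718/100 ≈ 518.
Year 2019: gap = -2.7 × (7.4 - 4.56) = -7.668%, loss ≈ 4424 × 7.668/100 ≈ 339.
Total lost output = 366 + 146 + 134 + 518 + 339 = 1503 billion.

$1,503 billion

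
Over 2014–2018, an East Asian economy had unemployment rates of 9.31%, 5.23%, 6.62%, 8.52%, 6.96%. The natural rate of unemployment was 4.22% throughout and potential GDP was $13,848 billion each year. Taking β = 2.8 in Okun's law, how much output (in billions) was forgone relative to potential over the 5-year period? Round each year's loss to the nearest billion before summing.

Year 2014: gap = -2.8 × (9.31 - 4.22) = -14.252%, loss ≈ 13848 × 14.252/100 ≈ 1974.
Year 2015: gap = -2.8 × (5.23 - 4.22) = -2.828%, loss ≈ 13848 × 2.828/100 ≈ 392.
Year 2016: gap = -2.8 × (6.62 - 4.22) = -6.72%, loss ≈ 13848 × 6.72/100 ≈ 931.
Year 2017: gap = -2.8 × (8.52 - 4.22) = -12.04%, loss ≈ 13848 × 12.04/100 ≈ 1667.
Year 2018: gap = -2.8 × (6.96 - 4.22) = -7.672%, loss ≈ 13848 × 7.672/100 ≈ 1062.
Total lost output = 1974 + 392 + 931 + 1667 + 1062 = 6026 billion.

$6,026 billion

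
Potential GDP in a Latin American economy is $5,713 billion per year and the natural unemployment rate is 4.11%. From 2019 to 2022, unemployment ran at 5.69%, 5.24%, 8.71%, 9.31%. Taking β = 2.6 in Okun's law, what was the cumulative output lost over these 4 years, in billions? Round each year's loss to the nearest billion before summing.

Year 2019: gap = -2.6 × (5.69 - 4.11) = -4.108%, loss ≈ 5713 × 4.108/100 ≈ 235.
Year 2020: gap = -2.6 × (5.24 - 4.11) = -2.938%, loss ≈ 5713 × 2.938/100 ≈ 168.
Year 2021: gap = -2.6 × (8.71 - 4.11) = -11.96%, loss ≈ 5713 × 11.96/100 ≈ 683.
Year 2022: gap = -2.6 × (9.31 - 4.11) = -13.52%, loss ≈ 5713 × 13.52/100 ≈ 772.
Total lost output = 235 + 168 + 683 + 772 = 1858 billion.

$1,858 billion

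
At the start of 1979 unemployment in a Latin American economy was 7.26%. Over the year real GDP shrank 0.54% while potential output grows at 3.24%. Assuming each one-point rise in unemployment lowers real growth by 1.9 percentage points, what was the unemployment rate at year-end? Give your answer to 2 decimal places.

Growth-rate Okun's law: g_Y = g_Y* - β × Δu, so Δu = (g_Y* - g_Y)/β.
Δu = (3.24 + 0.54)/1.9 = 3.78/1.9 = 1.99 percentage points.
Year-end unemployment = 7.26 + 1.99 = 9.25%.

9.25%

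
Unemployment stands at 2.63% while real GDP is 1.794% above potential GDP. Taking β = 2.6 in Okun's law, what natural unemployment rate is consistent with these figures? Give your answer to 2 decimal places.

3.32%

From Okun's law, u - u* = -(output gap)/β = -(1.794)/2.6 = -0.69 points.
So u* = 2.63 + 0.69 = 3.32%.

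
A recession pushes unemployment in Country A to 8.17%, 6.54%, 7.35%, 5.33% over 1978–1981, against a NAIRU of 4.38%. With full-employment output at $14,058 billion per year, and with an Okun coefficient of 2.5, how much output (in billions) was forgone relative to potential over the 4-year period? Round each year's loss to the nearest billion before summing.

Year 1978: gap = -2.5 × (8.17 - 4.38) = -9.475%, loss ≈ 14058 × 9.475/100 ≈ 1332.
Year 1979: gap = -2.5 × (6.54 - 4.38) = -5.4%, loss ≈ 14058 × 5.4/100 ≈ 759.
Year 1980: gap = -2.5 × (7.35 - 4.38) = -7.425%, loss ≈ 14058 × 7.425/100 ≈ 1044.
Year 1981: gap = -2.5 × (5.33 - 4.38) = -2.375%, loss ≈ 14058 × 2.375/100 ≈ 334.
Total lost output = 1332 + 759 + 1044 + 334 = 3469 billion.

$3,469 billion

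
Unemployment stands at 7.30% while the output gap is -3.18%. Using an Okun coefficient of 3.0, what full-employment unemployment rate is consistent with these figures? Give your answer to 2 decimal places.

6.24%

From Okun's law, u - u* = -(output gap)/β = -(-3.18)/3.0 = 1.06 points.
So u* = 7.3 - 1.06 = 6.24%.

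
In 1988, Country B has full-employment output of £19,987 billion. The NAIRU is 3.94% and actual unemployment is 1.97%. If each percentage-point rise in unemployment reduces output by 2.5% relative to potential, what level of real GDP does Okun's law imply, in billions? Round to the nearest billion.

£20,971 billion

Unemployment gap = 1.97 - 3.94 = -1.97 points, so the output gap is -2.5 × (-1.97) = 4.925%.
Actual GDP = 19987 × (1 + 4.925/100) = 19987 × 1.04925 ≈ 20971 billion.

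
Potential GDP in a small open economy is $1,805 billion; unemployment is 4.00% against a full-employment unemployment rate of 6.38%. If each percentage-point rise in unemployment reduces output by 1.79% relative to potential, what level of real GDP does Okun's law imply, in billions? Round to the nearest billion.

$1,882 billion

Unemployment gap = 4 - 6.38 = -2.38 points, so the output gap is -1.79 × (-2.38) = 4.2602%.
Actual GDP = 1805 × (1 + 4.2602/100) = 1805 × 1.042602 ≈ 1882 billion.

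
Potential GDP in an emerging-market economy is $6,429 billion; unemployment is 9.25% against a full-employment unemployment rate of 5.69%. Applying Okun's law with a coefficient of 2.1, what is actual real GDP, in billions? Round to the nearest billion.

Unemployment gap = 9.25 - 5.69 = 3.56 points, so the output gap is -2.1 × 3.56 = -7.476%.
Actual GDP = 6429 × (1 - 7.476/100) = 6429 × 0.92524 ≈ 5948 billion.

$5,948 billion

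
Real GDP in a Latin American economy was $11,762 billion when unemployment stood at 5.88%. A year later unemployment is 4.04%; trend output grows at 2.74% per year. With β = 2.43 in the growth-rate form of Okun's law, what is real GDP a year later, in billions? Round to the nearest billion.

$12,610 billion

Δu = 4.04 - 5.88 = -1.84 points.
Okun's law (growth form): g_Y = g_Y* - β × Δu = 2.74 - 2.43 × (-1.84) = 2.74 + 4.4712 = 7.2112%.
Real GDP in the next year = 11762 × (1 + 7.2112/100) = 11762 × 1.072112 ≈ 12610 billion.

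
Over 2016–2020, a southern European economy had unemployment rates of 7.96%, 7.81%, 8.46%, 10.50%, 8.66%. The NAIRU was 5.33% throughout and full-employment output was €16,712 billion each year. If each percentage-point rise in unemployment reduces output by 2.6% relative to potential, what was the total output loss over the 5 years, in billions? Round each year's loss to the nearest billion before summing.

Year 2016: gap = -2.6 × (7.96 - 5.33) = -6.838%, loss ≈ 16712 × 6.838/100 ≈ 1143.
Year 2017: gap = -2.6 × (7.81 - 5.33) = -6.448%, loss ≈ 16712 × 6.448/100 ≈ 1078.
Year 2018: gap = -2.6 × (8.46 - 5.33) = -8.138%, loss ≈ 16712 × 8.138/100 ≈ 1360.
Year 2019: gap = -2.6 × (10.5 - 5.33) = -13.442%, loss ≈ 16712 × 13.442/100 ≈ 2246.
Year 2020: gap = -2.6 × (8.66 - 5.33) = -8.658%, loss ≈ 16712 × 8.658/100 ≈ 1447.
Total lost output = 1143 + 1078 + 1360 + 2246 + 1447 = 7274 billion.

€7,274 billion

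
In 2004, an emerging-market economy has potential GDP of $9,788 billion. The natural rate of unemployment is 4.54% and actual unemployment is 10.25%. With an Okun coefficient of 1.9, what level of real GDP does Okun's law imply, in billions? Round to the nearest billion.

Unemployment gap = 10.25 - 4.54 = 5.71 points, so the output gap is -1.9 × 5.71 = -10.849%.
Actual GDP = 9788 × (1 - 10.849/100) = 9788 × 0.89151 ≈ 8726 billion.

$8,726 billion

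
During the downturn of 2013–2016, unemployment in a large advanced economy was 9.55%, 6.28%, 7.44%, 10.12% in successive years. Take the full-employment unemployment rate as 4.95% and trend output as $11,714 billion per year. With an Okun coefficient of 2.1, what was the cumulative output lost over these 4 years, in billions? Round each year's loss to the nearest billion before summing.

$3,344 billion

Year 2013: gap = -2.1 × (9.55 - 4.95) = -9.66%, loss ≈ 11714 × 9.66/100 ≈ 1132.
Year 2014: gap = -2.1 × (6.28 - 4.95) = -2.793%, loss ≈ 11714 × 2.793/100 ≈ 327.
Year 2015: gap = -2.1 × (7.44 - 4.95) = -5.229%, loss ≈ 11714 × 5.229/100 ≈ 613.
Year 2016: gap = -2.1 × (10.12 - 4.95) = -10.857%, loss ≈ 11714 × 10.857/100 ≈ 1272.
Total lost output = 1132 + 327 + 613 + 1272 = 3344 billion.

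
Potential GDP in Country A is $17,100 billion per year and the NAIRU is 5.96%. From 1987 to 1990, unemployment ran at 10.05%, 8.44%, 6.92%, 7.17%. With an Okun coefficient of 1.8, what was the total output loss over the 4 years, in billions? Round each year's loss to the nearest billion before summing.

Year 1987: gap = -1.8 × (10.05 - 5.96) = -7.362%, loss ≈ 17100 × 7.362/100 ≈ 1259.
Year 1988: gap = -1.8 × (8.44 - 5.96) = -4.464%, loss ≈ 17100 × 4.464/100 ≈ 763.
Year 1989: gap = -1.8 × (6.92 - 5.96) = -1.728%, loss ≈ 17100 × 1.728/100 ≈ 295.
Year 1990: gap = -1.8 × (7.17 - 5.96) = -2.178%, loss ≈ 17100 × 2.178/100 ≈ 372.
Total lost output = 1259 + 763 + 295 + 372 = 2689 billion.

$2,689 billion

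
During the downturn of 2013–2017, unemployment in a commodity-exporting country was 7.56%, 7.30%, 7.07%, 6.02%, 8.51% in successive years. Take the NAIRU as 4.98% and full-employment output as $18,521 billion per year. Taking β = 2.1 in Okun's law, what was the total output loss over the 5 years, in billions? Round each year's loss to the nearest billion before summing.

$4,495 billion

Year 2013: gap = -2.1 × (7.56 - 4.98) = -5.418%, loss ≈ 18521 × 5.418/100 ≈ 1003.
Year 2014: gap = -2.1 × (7.3 - 4.98) = -4.872%, loss ≈ 18521 × 4.872/100 ≈ 902.
Year 2015: gap = -2.1 × (7.07 - 4.98) = -4.389%, loss ≈ 18521 × 4.389/100 ≈ 813.
Year 2016: gap = -2.1 × (6.02 - 4.98) = -2.184%, loss ≈ 18521 × 2.184/100 ≈ 404.
Year 2017: gap = -2.1 × (8.51 - 4.98) = -7.413%, loss ≈ 18521 × 7.413/100 ≈ 1373.
Total lost output = 1003 + 902 + 813 + 404 + 1373 = 4495 billion.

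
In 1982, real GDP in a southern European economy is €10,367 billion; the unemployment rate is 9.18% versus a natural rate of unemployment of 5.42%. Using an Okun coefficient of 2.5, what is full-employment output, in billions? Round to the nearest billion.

€11,443 billion

Unemployment gap = 9.18 - 5.42 = 3.76 points, so output gap = -2.5 × 3.76 = -9.4%.
Since Y = Y* × (1 + gap/100), Y* = 10367/0.906 ≈ 11443 billion.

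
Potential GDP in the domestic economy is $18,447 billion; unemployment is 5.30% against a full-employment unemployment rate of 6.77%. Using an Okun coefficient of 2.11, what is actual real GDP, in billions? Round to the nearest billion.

Unemployment gap = 5.3 - 6.77 = -1.47 points, so the output gap is -2.11 × (-1.47) = 3.1017%.
Actual GDP = 18447 × (1 + 3.1017/100) = 18447 × 1.031017 ≈ 19019 billion.

$19,019 billion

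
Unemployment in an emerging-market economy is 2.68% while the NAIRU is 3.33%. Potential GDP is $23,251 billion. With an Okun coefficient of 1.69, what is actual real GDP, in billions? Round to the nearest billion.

Unemployment gap = 2.68 - 3.33 = -0.65 points, so the output gap is -1.69 × (-0.65) = 1.0985%.
Actual GDP = 23251 × (1 + 1.0985/100) = 23251 × 1.010985 ≈ 23506 billion.

$23,506 billion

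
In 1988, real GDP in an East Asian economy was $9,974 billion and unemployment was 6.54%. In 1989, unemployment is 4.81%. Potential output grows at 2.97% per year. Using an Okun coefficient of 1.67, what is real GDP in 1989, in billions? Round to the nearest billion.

$10,558 billion

Δu = 4.81 - 6.54 = -1.73 points.
Okun's law (growth form): g_Y = g_Y* - β × Δu = 2.97 - 1.67 × (-1.73) = 2.97 + 2.8891 = 5.8591%.
Real GDP in the next year = 9974 × (1 + 5.8591/100) = 9974 × 1.058591 ≈ 10558 billion.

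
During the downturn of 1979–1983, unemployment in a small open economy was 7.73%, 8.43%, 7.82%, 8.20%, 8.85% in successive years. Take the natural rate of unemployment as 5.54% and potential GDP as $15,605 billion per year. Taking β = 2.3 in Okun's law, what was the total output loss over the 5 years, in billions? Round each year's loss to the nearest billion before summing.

$4,784 billion

Year 1979: gap = -2.3 × (7.73 - 5.54) = -5.037%, loss ≈ 15605 × 5.037/100 ≈ 786.
Year 1980: gap = -2.3 × (8.43 - 5.54) = -6.647%, loss ≈ 15605 × 6.647/100 ≈ 1037.
Year 1981: gap = -2.3 × (7.82 - 5.54) = -5.244%, loss ≈ 15605 × 5.244/100 ≈ 818.
Year 1982: gap = -2.3 × (8.2 - 5.54) = -6.118%, loss ≈ 15605 × 6.118/100 ≈ 955.
Year 1983: gap = -2.3 × (8.85 - 5.54) = -7.613%, loss ≈ 15605 × 7.613/100 ≈ 1188.
Total lost output = 786 + 1037 + 818 + 955 + 1188 = 4784 billion.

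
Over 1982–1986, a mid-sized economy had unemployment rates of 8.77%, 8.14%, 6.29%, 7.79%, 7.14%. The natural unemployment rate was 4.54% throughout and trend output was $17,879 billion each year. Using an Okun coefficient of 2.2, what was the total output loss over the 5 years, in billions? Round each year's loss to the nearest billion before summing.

Year 1982: gap = -2.2 × (8.77 - 4.54) = -9.306%, loss ≈ 17879 × 9.306/100 ≈ 1664.
Year 1983: gap = -2.2 × (8.14 - 4.54) = -7.92%, loss ≈ 17879 × 7.92/100 ≈ 1416.
Year 1984: gap = -2.2 × (6.29 - 4.54) = -3.85%, loss ≈ 17879 × 3.85/100 ≈ 688.
Year 1985: gap = -2.2 × (7.79 - 4.54) = -7.15%, loss ≈ 17879 × 7.15/100 ≈ 1278.
Year 1986: gap = -2.2 × (7.14 - 4.54) = -5.72%, loss ≈ 17879 × 5.72/100 ≈ 1023.
Total lost output = 1664 + 1416 + 688 + 1278 + 1023 = 6069 billion.

$6,069 billion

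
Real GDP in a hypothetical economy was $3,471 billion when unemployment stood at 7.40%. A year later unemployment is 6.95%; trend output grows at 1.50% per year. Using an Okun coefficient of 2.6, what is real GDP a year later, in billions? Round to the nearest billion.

$3,564 billion

Δu = 6.95 - 7.4 = -0.45 points.
Okun's law (growth form): g_Y = g_Y* - β × Δu = 1.50 - 2.6 × (-0.45) = 1.5 + 1.17 = 2.67%.
Real GDP in the next year = 3471 × (1 + 2.67/100) = 3471 × 1.0267 ≈ 3564 billion.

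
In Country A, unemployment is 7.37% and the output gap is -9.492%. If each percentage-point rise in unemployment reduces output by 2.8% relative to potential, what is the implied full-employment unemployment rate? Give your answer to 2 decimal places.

From Okun's law, u - u* = -(output gap)/β = -(-9.492)/2.8 = 3.39 points.
So u* = 7.37 - 3.39 = 3.98%.

3.98%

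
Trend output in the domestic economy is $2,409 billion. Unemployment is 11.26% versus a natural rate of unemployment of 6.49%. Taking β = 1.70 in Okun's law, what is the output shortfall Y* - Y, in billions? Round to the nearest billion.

$195 billion

Output gap = -1.70 × (11.26 - 6.49) = -1.7 × 4.77 = -8.109%.
Actual GDP ≈ 2409 × 0.91891 ≈ 2214 billion, so the shortfall is 2409 - 2214 = 195 billion.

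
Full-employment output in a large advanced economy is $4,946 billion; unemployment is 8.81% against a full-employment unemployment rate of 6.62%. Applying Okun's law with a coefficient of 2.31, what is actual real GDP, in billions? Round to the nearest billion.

Unemployment gap = 8.81 - 6.62 = 2.19 points, so the output gap is -2.31 × 2.19 = -5.0589%.
Actual GDP = 4946 × (1 - 5.0589/100) = 4946 × 0.949411 ≈ 4696 billion.

$4,696 billion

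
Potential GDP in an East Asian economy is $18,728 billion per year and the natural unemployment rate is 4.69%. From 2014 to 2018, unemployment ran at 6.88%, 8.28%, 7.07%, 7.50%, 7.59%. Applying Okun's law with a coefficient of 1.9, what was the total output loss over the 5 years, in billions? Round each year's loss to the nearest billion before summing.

$4,935 billion

Year 2014: gap = -1.9 × (6.88 - 4.69) = -4.161%, loss ≈ 18728 × 4.161/100 ≈ 779.
Year 2015: gap = -1.9 × (8.28 - 4.69) = -6.821%, loss ≈ 18728 × 6.821/100 ≈ 1277.
Year 2016: gap = -1.9 × (7.07 - 4.69) = -4.522%, loss ≈ 18728 × 4.522/100 ≈ 847.
Year 2017: gap = -1.9 × (7.5 - 4.69) = -5.339%, loss ≈ 18728 × 5.339/100 ≈ 1000.
Year 2018: gap = -1.9 × (7.59 - 4.69) = -5.51%, loss ≈ 18728 × 5.51/100 ≈ 1032.
Total lost output = 779 + 1277 + 847 + 1000 + 1032 = 4935 billion.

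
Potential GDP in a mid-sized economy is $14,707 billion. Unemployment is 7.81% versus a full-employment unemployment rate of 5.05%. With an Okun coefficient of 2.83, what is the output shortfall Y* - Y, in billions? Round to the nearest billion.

$1,149 billion

Output gap = -2.83 × (7.81 - 5.05) = -2.83 × 2.76 = -7.8108%.
Actual GDP ≈ 14707 × 0.921892 ≈ 13558 billion, so the shortfall is 14707 - 13558 = 1149 billion.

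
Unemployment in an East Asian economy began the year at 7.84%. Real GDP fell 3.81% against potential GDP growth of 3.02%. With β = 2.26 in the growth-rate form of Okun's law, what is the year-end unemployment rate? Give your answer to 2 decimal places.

10.86%

Growth-rate Okun's law: g_Y = g_Y* - β × Δu, so Δu = (g_Y* - g_Y)/β.
Δu = (3.02 + 3.81)/2.26 = 6.83/2.26 = 3.02 percentage points.
Year-end unemployment = 7.84 + 3.02 = 10.86%.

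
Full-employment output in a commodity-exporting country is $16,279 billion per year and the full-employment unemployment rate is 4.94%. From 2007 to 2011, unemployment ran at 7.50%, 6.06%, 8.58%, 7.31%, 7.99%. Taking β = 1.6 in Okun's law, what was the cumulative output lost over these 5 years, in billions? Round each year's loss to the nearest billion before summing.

$3,318 billion

Year 2007: gap = -1.6 × (7.5 - 4.94) = -4.096%, loss ≈ 16279 × 4.096/100 ≈ 667.
Year 2008: gap = -1.6 × (6.06 - 4.94) = -1.792%, loss ≈ 16279 × 1.792/100 ≈ 292.
Year 2009: gap = -1.6 × (8.58 - 4.94) = -5.824%, loss ≈ 16279 × 5.824/100 ≈ 948.
Year 2010: gap = -1.6 × (7.31 - 4.94) = -3.792%, loss ≈ 16279 × 3.792/100 ≈ 617.
Year 2011: gap = -1.6 × (7.99 - 4.94) = -4.88%, loss ≈ 16279 × 4.88/100 ≈ 794.
Total lost output = 667 + 292 + 948 + 617 + 794 = 3318 billion.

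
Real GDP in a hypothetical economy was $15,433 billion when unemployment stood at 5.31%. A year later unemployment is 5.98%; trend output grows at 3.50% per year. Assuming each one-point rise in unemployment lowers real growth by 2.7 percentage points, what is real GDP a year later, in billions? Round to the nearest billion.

Δu = 5.98 - 5.31 = 0.67 points.
Okun's law (growth form): g_Y = g_Y* - β × Δu = 3.50 - 2.7 × (0.67) = 3.5 - 1.809 = 1.691%.
Real GDP in the next year = 15433 × (1 + 1.691/100) = 15433 × 1.01691 ≈ 15694 billion.

$15,694 billion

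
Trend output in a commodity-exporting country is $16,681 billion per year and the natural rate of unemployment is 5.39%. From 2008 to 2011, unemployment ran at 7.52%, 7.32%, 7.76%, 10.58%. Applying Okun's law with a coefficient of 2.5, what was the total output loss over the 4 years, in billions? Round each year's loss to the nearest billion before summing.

$4,845 billion

Year 2008: gap = -2.5 × (7.52 - 5.39) = -5.325%, loss ≈ 16681 × 5.325/100 ≈ 888.
Year 2009: gap = -2.5 × (7.32 - 5.39) = -4.825%, loss ≈ 16681 × 4.825/100 ≈ 805.
Year 2010: gap = -2.5 × (7.76 - 5.39) = -5.925%, loss ≈ 16681 × 5.925/100 ≈ 988.
Year 2011: gap = -2.5 × (10.58 - 5.39) = -12.975%, loss ≈ 16681 × 12.975/100 ≈ 2164.
Total lost output = 888 + 805 + 988 + 2164 = 4845 billion.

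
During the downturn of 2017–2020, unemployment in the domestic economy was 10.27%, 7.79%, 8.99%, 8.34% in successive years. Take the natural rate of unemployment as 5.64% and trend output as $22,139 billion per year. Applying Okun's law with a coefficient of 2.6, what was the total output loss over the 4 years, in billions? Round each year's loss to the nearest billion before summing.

$7,385 billion

Year 2017: gap = -2.6 × (10.27 - 5.64) = -12.038%, loss ≈ 22139 × 12.038/100 ≈ 2665.
Year 2018: gap = -2.6 × (7.79 - 5.64) = -5.59%, loss ≈ 22139 × 5.59/100 ≈ 1238.
Year 2019: gap = -2.6 × (8.99 - 5.64) = -8.71%, loss ≈ 22139 × 8.71/100 ≈ 1928.
Year 2020: gap = -2.6 × (8.34 - 5.64) = -7.02%, loss ≈ 22139 × 7.02/100 ≈ 1554.
Total lost output = 2665 + 1238 + 1928 + 1554 = 7385 billion.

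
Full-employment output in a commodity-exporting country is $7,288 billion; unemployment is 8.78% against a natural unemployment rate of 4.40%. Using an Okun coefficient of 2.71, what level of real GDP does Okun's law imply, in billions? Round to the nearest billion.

$6,423 billion

Unemployment gap = 8.78 - 4.4 = 4.38 points, so the output gap is -2.71 × 4.38 = -11.8698%.
Actual GDP = 7288 × (1 - 11.8698/100) = 7288 × 0.881302 ≈ 6423 billion.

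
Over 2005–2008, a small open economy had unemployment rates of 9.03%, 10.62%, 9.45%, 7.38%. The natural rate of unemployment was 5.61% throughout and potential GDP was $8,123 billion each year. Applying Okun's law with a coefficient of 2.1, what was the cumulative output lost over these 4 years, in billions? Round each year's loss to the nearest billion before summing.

Year 2005: gap = -2.1 × (9.03 - 5.61) = -7.182%, loss ≈ 8123 × 7.182/100 ≈ 583.
Year 2006: gap = -2.1 × (10.62 - 5.61) = -10.521%, loss ≈ 8123 × 10.521/100 ≈ 855.
Year 2007: gap = -2.1 × (9.45 - 5.61) = -8.064%, loss ≈ 8123 × 8.064/100 ≈ 655.
Year 2008: gap = -2.1 × (7.38 - 5.61) = -3.717%, loss ≈ 8123 × 3.717/100 ≈ 302.
Total lost output = 583 + 855 + 655 + 302 = 2395 billion.

$2,395 billion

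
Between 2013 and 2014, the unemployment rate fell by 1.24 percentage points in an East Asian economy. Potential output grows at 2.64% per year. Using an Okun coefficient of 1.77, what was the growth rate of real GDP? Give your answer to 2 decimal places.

4.83%

Growth-rate Okun's law: g_Y = g_Y* - β × Δu.
g_Y = 2.64 - 1.77 × (-1.24) = 2.64 + 2.1948 = 4.8348%, i.e. 4.83% to 2 d.p.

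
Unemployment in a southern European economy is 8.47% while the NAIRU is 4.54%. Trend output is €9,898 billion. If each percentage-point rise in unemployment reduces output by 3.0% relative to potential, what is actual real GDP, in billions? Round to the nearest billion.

Unemployment gap = 8.47 - 4.54 = 3.93 points, so the output gap is -3 × 3.93 = -11.79%.
Actual GDP = 9898 × (1 - 11.79/100) = 9898 × 0.8821 ≈ 8731 billion.

€8,731 billion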